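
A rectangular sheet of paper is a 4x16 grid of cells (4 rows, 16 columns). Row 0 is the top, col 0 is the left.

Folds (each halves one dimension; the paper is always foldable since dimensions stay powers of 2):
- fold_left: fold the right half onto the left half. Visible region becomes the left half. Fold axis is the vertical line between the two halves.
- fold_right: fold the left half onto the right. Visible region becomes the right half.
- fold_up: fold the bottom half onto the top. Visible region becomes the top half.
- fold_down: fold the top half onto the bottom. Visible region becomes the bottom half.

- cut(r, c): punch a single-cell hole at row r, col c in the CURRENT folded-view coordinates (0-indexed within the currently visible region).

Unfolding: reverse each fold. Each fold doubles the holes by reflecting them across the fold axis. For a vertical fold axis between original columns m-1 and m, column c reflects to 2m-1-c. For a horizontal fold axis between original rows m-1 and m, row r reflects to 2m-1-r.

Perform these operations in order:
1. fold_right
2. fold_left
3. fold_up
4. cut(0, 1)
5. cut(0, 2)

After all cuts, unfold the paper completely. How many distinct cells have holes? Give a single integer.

Op 1 fold_right: fold axis v@8; visible region now rows[0,4) x cols[8,16) = 4x8
Op 2 fold_left: fold axis v@12; visible region now rows[0,4) x cols[8,12) = 4x4
Op 3 fold_up: fold axis h@2; visible region now rows[0,2) x cols[8,12) = 2x4
Op 4 cut(0, 1): punch at orig (0,9); cuts so far [(0, 9)]; region rows[0,2) x cols[8,12) = 2x4
Op 5 cut(0, 2): punch at orig (0,10); cuts so far [(0, 9), (0, 10)]; region rows[0,2) x cols[8,12) = 2x4
Unfold 1 (reflect across h@2): 4 holes -> [(0, 9), (0, 10), (3, 9), (3, 10)]
Unfold 2 (reflect across v@12): 8 holes -> [(0, 9), (0, 10), (0, 13), (0, 14), (3, 9), (3, 10), (3, 13), (3, 14)]
Unfold 3 (reflect across v@8): 16 holes -> [(0, 1), (0, 2), (0, 5), (0, 6), (0, 9), (0, 10), (0, 13), (0, 14), (3, 1), (3, 2), (3, 5), (3, 6), (3, 9), (3, 10), (3, 13), (3, 14)]

Answer: 16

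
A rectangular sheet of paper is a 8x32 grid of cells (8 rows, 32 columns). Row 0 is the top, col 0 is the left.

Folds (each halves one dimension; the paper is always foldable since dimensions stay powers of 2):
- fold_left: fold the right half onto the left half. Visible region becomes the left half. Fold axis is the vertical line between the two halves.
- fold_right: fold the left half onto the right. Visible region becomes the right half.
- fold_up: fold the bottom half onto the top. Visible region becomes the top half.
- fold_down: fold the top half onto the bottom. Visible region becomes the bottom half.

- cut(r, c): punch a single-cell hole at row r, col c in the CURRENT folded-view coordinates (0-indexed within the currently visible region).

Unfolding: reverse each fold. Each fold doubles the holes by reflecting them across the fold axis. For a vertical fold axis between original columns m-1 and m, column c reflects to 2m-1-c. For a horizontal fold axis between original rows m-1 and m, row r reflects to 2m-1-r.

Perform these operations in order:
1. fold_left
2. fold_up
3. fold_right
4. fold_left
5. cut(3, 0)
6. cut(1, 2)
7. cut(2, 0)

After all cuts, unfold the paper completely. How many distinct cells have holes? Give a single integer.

Op 1 fold_left: fold axis v@16; visible region now rows[0,8) x cols[0,16) = 8x16
Op 2 fold_up: fold axis h@4; visible region now rows[0,4) x cols[0,16) = 4x16
Op 3 fold_right: fold axis v@8; visible region now rows[0,4) x cols[8,16) = 4x8
Op 4 fold_left: fold axis v@12; visible region now rows[0,4) x cols[8,12) = 4x4
Op 5 cut(3, 0): punch at orig (3,8); cuts so far [(3, 8)]; region rows[0,4) x cols[8,12) = 4x4
Op 6 cut(1, 2): punch at orig (1,10); cuts so far [(1, 10), (3, 8)]; region rows[0,4) x cols[8,12) = 4x4
Op 7 cut(2, 0): punch at orig (2,8); cuts so far [(1, 10), (2, 8), (3, 8)]; region rows[0,4) x cols[8,12) = 4x4
Unfold 1 (reflect across v@12): 6 holes -> [(1, 10), (1, 13), (2, 8), (2, 15), (3, 8), (3, 15)]
Unfold 2 (reflect across v@8): 12 holes -> [(1, 2), (1, 5), (1, 10), (1, 13), (2, 0), (2, 7), (2, 8), (2, 15), (3, 0), (3, 7), (3, 8), (3, 15)]
Unfold 3 (reflect across h@4): 24 holes -> [(1, 2), (1, 5), (1, 10), (1, 13), (2, 0), (2, 7), (2, 8), (2, 15), (3, 0), (3, 7), (3, 8), (3, 15), (4, 0), (4, 7), (4, 8), (4, 15), (5, 0), (5, 7), (5, 8), (5, 15), (6, 2), (6, 5), (6, 10), (6, 13)]
Unfold 4 (reflect across v@16): 48 holes -> [(1, 2), (1, 5), (1, 10), (1, 13), (1, 18), (1, 21), (1, 26), (1, 29), (2, 0), (2, 7), (2, 8), (2, 15), (2, 16), (2, 23), (2, 24), (2, 31), (3, 0), (3, 7), (3, 8), (3, 15), (3, 16), (3, 23), (3, 24), (3, 31), (4, 0), (4, 7), (4, 8), (4, 15), (4, 16), (4, 23), (4, 24), (4, 31), (5, 0), (5, 7), (5, 8), (5, 15), (5, 16), (5, 23), (5, 24), (5, 31), (6, 2), (6, 5), (6, 10), (6, 13), (6, 18), (6, 21), (6, 26), (6, 29)]

Answer: 48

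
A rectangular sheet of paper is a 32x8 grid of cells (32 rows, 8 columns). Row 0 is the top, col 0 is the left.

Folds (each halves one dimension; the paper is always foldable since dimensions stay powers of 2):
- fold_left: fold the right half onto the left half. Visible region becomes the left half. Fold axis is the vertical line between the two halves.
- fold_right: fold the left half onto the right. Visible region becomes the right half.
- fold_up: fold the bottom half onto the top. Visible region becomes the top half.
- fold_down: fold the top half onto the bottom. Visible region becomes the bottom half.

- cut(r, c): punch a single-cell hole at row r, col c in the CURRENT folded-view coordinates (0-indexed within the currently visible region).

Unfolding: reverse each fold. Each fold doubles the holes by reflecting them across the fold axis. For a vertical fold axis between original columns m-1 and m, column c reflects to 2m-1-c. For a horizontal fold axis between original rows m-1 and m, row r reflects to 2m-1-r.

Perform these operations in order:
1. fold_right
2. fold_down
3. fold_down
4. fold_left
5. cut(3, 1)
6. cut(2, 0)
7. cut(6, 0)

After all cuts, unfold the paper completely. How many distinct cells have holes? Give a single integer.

Op 1 fold_right: fold axis v@4; visible region now rows[0,32) x cols[4,8) = 32x4
Op 2 fold_down: fold axis h@16; visible region now rows[16,32) x cols[4,8) = 16x4
Op 3 fold_down: fold axis h@24; visible region now rows[24,32) x cols[4,8) = 8x4
Op 4 fold_left: fold axis v@6; visible region now rows[24,32) x cols[4,6) = 8x2
Op 5 cut(3, 1): punch at orig (27,5); cuts so far [(27, 5)]; region rows[24,32) x cols[4,6) = 8x2
Op 6 cut(2, 0): punch at orig (26,4); cuts so far [(26, 4), (27, 5)]; region rows[24,32) x cols[4,6) = 8x2
Op 7 cut(6, 0): punch at orig (30,4); cuts so far [(26, 4), (27, 5), (30, 4)]; region rows[24,32) x cols[4,6) = 8x2
Unfold 1 (reflect across v@6): 6 holes -> [(26, 4), (26, 7), (27, 5), (27, 6), (30, 4), (30, 7)]
Unfold 2 (reflect across h@24): 12 holes -> [(17, 4), (17, 7), (20, 5), (20, 6), (21, 4), (21, 7), (26, 4), (26, 7), (27, 5), (27, 6), (30, 4), (30, 7)]
Unfold 3 (reflect across h@16): 24 holes -> [(1, 4), (1, 7), (4, 5), (4, 6), (5, 4), (5, 7), (10, 4), (10, 7), (11, 5), (11, 6), (14, 4), (14, 7), (17, 4), (17, 7), (20, 5), (20, 6), (21, 4), (21, 7), (26, 4), (26, 7), (27, 5), (27, 6), (30, 4), (30, 7)]
Unfold 4 (reflect across v@4): 48 holes -> [(1, 0), (1, 3), (1, 4), (1, 7), (4, 1), (4, 2), (4, 5), (4, 6), (5, 0), (5, 3), (5, 4), (5, 7), (10, 0), (10, 3), (10, 4), (10, 7), (11, 1), (11, 2), (11, 5), (11, 6), (14, 0), (14, 3), (14, 4), (14, 7), (17, 0), (17, 3), (17, 4), (17, 7), (20, 1), (20, 2), (20, 5), (20, 6), (21, 0), (21, 3), (21, 4), (21, 7), (26, 0), (26, 3), (26, 4), (26, 7), (27, 1), (27, 2), (27, 5), (27, 6), (30, 0), (30, 3), (30, 4), (30, 7)]

Answer: 48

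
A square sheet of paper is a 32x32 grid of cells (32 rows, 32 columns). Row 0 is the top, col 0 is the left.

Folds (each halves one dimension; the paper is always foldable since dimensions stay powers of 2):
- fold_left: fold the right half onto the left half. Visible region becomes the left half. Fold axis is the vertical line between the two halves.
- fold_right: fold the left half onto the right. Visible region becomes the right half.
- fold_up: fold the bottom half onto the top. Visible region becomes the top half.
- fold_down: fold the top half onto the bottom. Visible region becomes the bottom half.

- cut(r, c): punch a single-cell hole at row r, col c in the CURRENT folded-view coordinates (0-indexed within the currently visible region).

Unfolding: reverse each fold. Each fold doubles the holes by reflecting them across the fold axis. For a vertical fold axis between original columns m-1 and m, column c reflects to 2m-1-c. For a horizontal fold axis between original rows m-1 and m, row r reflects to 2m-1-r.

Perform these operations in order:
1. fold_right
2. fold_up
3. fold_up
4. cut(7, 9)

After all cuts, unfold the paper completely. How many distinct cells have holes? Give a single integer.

Answer: 8

Derivation:
Op 1 fold_right: fold axis v@16; visible region now rows[0,32) x cols[16,32) = 32x16
Op 2 fold_up: fold axis h@16; visible region now rows[0,16) x cols[16,32) = 16x16
Op 3 fold_up: fold axis h@8; visible region now rows[0,8) x cols[16,32) = 8x16
Op 4 cut(7, 9): punch at orig (7,25); cuts so far [(7, 25)]; region rows[0,8) x cols[16,32) = 8x16
Unfold 1 (reflect across h@8): 2 holes -> [(7, 25), (8, 25)]
Unfold 2 (reflect across h@16): 4 holes -> [(7, 25), (8, 25), (23, 25), (24, 25)]
Unfold 3 (reflect across v@16): 8 holes -> [(7, 6), (7, 25), (8, 6), (8, 25), (23, 6), (23, 25), (24, 6), (24, 25)]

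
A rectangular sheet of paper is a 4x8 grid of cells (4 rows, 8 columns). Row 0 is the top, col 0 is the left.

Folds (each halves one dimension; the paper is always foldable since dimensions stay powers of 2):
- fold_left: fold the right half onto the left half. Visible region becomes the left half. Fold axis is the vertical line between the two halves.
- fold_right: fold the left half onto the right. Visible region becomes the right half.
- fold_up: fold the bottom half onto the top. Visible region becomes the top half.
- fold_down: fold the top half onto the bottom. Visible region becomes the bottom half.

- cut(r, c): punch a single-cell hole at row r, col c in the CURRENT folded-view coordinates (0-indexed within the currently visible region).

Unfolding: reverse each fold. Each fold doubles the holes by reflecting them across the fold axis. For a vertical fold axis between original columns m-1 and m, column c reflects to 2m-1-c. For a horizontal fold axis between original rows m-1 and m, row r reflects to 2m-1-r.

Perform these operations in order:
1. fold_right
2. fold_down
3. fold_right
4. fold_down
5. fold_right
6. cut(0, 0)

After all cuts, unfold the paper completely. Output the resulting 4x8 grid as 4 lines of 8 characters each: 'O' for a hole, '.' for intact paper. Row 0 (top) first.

Answer: OOOOOOOO
OOOOOOOO
OOOOOOOO
OOOOOOOO

Derivation:
Op 1 fold_right: fold axis v@4; visible region now rows[0,4) x cols[4,8) = 4x4
Op 2 fold_down: fold axis h@2; visible region now rows[2,4) x cols[4,8) = 2x4
Op 3 fold_right: fold axis v@6; visible region now rows[2,4) x cols[6,8) = 2x2
Op 4 fold_down: fold axis h@3; visible region now rows[3,4) x cols[6,8) = 1x2
Op 5 fold_right: fold axis v@7; visible region now rows[3,4) x cols[7,8) = 1x1
Op 6 cut(0, 0): punch at orig (3,7); cuts so far [(3, 7)]; region rows[3,4) x cols[7,8) = 1x1
Unfold 1 (reflect across v@7): 2 holes -> [(3, 6), (3, 7)]
Unfold 2 (reflect across h@3): 4 holes -> [(2, 6), (2, 7), (3, 6), (3, 7)]
Unfold 3 (reflect across v@6): 8 holes -> [(2, 4), (2, 5), (2, 6), (2, 7), (3, 4), (3, 5), (3, 6), (3, 7)]
Unfold 4 (reflect across h@2): 16 holes -> [(0, 4), (0, 5), (0, 6), (0, 7), (1, 4), (1, 5), (1, 6), (1, 7), (2, 4), (2, 5), (2, 6), (2, 7), (3, 4), (3, 5), (3, 6), (3, 7)]
Unfold 5 (reflect across v@4): 32 holes -> [(0, 0), (0, 1), (0, 2), (0, 3), (0, 4), (0, 5), (0, 6), (0, 7), (1, 0), (1, 1), (1, 2), (1, 3), (1, 4), (1, 5), (1, 6), (1, 7), (2, 0), (2, 1), (2, 2), (2, 3), (2, 4), (2, 5), (2, 6), (2, 7), (3, 0), (3, 1), (3, 2), (3, 3), (3, 4), (3, 5), (3, 6), (3, 7)]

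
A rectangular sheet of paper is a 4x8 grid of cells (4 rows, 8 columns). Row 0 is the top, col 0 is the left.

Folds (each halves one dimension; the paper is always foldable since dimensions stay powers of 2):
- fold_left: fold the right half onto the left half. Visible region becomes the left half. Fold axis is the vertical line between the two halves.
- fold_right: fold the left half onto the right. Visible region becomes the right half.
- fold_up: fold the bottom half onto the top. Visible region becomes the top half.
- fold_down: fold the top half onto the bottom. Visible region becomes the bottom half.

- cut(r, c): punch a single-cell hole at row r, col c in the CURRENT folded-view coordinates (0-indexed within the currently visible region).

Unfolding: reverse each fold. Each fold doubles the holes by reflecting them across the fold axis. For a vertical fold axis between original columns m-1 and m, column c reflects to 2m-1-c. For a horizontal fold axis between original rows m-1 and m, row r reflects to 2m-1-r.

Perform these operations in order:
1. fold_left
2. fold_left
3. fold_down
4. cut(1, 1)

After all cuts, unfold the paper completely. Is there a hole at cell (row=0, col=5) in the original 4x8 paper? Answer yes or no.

Answer: yes

Derivation:
Op 1 fold_left: fold axis v@4; visible region now rows[0,4) x cols[0,4) = 4x4
Op 2 fold_left: fold axis v@2; visible region now rows[0,4) x cols[0,2) = 4x2
Op 3 fold_down: fold axis h@2; visible region now rows[2,4) x cols[0,2) = 2x2
Op 4 cut(1, 1): punch at orig (3,1); cuts so far [(3, 1)]; region rows[2,4) x cols[0,2) = 2x2
Unfold 1 (reflect across h@2): 2 holes -> [(0, 1), (3, 1)]
Unfold 2 (reflect across v@2): 4 holes -> [(0, 1), (0, 2), (3, 1), (3, 2)]
Unfold 3 (reflect across v@4): 8 holes -> [(0, 1), (0, 2), (0, 5), (0, 6), (3, 1), (3, 2), (3, 5), (3, 6)]
Holes: [(0, 1), (0, 2), (0, 5), (0, 6), (3, 1), (3, 2), (3, 5), (3, 6)]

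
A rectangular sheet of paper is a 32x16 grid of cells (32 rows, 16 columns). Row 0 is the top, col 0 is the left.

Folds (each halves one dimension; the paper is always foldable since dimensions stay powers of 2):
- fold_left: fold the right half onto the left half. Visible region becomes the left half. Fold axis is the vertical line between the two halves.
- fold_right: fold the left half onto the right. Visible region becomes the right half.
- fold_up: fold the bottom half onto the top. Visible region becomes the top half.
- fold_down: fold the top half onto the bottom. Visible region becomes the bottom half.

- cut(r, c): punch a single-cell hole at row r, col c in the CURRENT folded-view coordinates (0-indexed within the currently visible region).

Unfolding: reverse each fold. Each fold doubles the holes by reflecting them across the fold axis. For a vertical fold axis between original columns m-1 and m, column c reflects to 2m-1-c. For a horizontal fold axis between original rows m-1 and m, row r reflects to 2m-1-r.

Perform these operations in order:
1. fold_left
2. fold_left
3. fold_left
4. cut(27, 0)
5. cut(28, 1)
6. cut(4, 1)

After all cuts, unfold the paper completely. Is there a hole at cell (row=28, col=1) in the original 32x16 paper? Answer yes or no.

Op 1 fold_left: fold axis v@8; visible region now rows[0,32) x cols[0,8) = 32x8
Op 2 fold_left: fold axis v@4; visible region now rows[0,32) x cols[0,4) = 32x4
Op 3 fold_left: fold axis v@2; visible region now rows[0,32) x cols[0,2) = 32x2
Op 4 cut(27, 0): punch at orig (27,0); cuts so far [(27, 0)]; region rows[0,32) x cols[0,2) = 32x2
Op 5 cut(28, 1): punch at orig (28,1); cuts so far [(27, 0), (28, 1)]; region rows[0,32) x cols[0,2) = 32x2
Op 6 cut(4, 1): punch at orig (4,1); cuts so far [(4, 1), (27, 0), (28, 1)]; region rows[0,32) x cols[0,2) = 32x2
Unfold 1 (reflect across v@2): 6 holes -> [(4, 1), (4, 2), (27, 0), (27, 3), (28, 1), (28, 2)]
Unfold 2 (reflect across v@4): 12 holes -> [(4, 1), (4, 2), (4, 5), (4, 6), (27, 0), (27, 3), (27, 4), (27, 7), (28, 1), (28, 2), (28, 5), (28, 6)]
Unfold 3 (reflect across v@8): 24 holes -> [(4, 1), (4, 2), (4, 5), (4, 6), (4, 9), (4, 10), (4, 13), (4, 14), (27, 0), (27, 3), (27, 4), (27, 7), (27, 8), (27, 11), (27, 12), (27, 15), (28, 1), (28, 2), (28, 5), (28, 6), (28, 9), (28, 10), (28, 13), (28, 14)]
Holes: [(4, 1), (4, 2), (4, 5), (4, 6), (4, 9), (4, 10), (4, 13), (4, 14), (27, 0), (27, 3), (27, 4), (27, 7), (27, 8), (27, 11), (27, 12), (27, 15), (28, 1), (28, 2), (28, 5), (28, 6), (28, 9), (28, 10), (28, 13), (28, 14)]

Answer: yes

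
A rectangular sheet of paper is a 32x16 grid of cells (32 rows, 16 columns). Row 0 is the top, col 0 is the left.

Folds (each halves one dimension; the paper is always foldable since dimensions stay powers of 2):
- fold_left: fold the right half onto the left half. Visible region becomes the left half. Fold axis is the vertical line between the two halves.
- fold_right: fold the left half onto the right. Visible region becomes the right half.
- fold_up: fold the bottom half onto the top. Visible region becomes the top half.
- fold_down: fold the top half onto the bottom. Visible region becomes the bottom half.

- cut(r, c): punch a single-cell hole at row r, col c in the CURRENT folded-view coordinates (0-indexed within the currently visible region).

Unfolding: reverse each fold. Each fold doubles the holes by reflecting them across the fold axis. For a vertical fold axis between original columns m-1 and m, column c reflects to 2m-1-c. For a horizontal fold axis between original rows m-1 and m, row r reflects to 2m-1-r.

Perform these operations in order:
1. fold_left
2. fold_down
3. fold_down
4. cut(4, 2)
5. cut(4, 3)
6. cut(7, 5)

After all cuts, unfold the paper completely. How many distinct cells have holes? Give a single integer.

Answer: 24

Derivation:
Op 1 fold_left: fold axis v@8; visible region now rows[0,32) x cols[0,8) = 32x8
Op 2 fold_down: fold axis h@16; visible region now rows[16,32) x cols[0,8) = 16x8
Op 3 fold_down: fold axis h@24; visible region now rows[24,32) x cols[0,8) = 8x8
Op 4 cut(4, 2): punch at orig (28,2); cuts so far [(28, 2)]; region rows[24,32) x cols[0,8) = 8x8
Op 5 cut(4, 3): punch at orig (28,3); cuts so far [(28, 2), (28, 3)]; region rows[24,32) x cols[0,8) = 8x8
Op 6 cut(7, 5): punch at orig (31,5); cuts so far [(28, 2), (28, 3), (31, 5)]; region rows[24,32) x cols[0,8) = 8x8
Unfold 1 (reflect across h@24): 6 holes -> [(16, 5), (19, 2), (19, 3), (28, 2), (28, 3), (31, 5)]
Unfold 2 (reflect across h@16): 12 holes -> [(0, 5), (3, 2), (3, 3), (12, 2), (12, 3), (15, 5), (16, 5), (19, 2), (19, 3), (28, 2), (28, 3), (31, 5)]
Unfold 3 (reflect across v@8): 24 holes -> [(0, 5), (0, 10), (3, 2), (3, 3), (3, 12), (3, 13), (12, 2), (12, 3), (12, 12), (12, 13), (15, 5), (15, 10), (16, 5), (16, 10), (19, 2), (19, 3), (19, 12), (19, 13), (28, 2), (28, 3), (28, 12), (28, 13), (31, 5), (31, 10)]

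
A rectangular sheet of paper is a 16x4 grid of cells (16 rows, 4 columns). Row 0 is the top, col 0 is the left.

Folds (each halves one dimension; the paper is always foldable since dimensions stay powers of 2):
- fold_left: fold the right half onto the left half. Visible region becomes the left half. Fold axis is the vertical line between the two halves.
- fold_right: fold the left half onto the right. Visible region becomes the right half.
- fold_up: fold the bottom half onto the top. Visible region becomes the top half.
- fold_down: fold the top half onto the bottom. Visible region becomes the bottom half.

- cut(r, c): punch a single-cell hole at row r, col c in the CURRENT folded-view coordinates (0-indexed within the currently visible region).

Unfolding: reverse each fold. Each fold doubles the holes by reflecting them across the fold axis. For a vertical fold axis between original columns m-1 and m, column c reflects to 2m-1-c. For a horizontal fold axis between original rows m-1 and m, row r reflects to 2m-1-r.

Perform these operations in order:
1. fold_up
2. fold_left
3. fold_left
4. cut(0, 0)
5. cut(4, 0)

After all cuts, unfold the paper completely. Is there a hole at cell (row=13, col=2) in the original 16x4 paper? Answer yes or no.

Answer: no

Derivation:
Op 1 fold_up: fold axis h@8; visible region now rows[0,8) x cols[0,4) = 8x4
Op 2 fold_left: fold axis v@2; visible region now rows[0,8) x cols[0,2) = 8x2
Op 3 fold_left: fold axis v@1; visible region now rows[0,8) x cols[0,1) = 8x1
Op 4 cut(0, 0): punch at orig (0,0); cuts so far [(0, 0)]; region rows[0,8) x cols[0,1) = 8x1
Op 5 cut(4, 0): punch at orig (4,0); cuts so far [(0, 0), (4, 0)]; region rows[0,8) x cols[0,1) = 8x1
Unfold 1 (reflect across v@1): 4 holes -> [(0, 0), (0, 1), (4, 0), (4, 1)]
Unfold 2 (reflect across v@2): 8 holes -> [(0, 0), (0, 1), (0, 2), (0, 3), (4, 0), (4, 1), (4, 2), (4, 3)]
Unfold 3 (reflect across h@8): 16 holes -> [(0, 0), (0, 1), (0, 2), (0, 3), (4, 0), (4, 1), (4, 2), (4, 3), (11, 0), (11, 1), (11, 2), (11, 3), (15, 0), (15, 1), (15, 2), (15, 3)]
Holes: [(0, 0), (0, 1), (0, 2), (0, 3), (4, 0), (4, 1), (4, 2), (4, 3), (11, 0), (11, 1), (11, 2), (11, 3), (15, 0), (15, 1), (15, 2), (15, 3)]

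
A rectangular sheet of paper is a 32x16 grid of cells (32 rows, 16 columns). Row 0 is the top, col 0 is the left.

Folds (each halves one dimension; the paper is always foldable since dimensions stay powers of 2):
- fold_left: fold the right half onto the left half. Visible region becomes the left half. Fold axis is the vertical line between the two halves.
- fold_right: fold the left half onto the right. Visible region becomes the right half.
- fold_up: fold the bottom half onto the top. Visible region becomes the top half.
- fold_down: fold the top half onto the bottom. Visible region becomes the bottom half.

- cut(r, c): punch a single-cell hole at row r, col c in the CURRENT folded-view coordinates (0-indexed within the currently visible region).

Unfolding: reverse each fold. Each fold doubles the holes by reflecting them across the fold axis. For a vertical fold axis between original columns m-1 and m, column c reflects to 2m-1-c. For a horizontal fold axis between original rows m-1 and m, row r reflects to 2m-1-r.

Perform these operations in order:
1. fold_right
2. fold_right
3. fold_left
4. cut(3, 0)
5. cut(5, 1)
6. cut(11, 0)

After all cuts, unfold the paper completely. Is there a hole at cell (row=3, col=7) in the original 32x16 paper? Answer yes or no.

Answer: yes

Derivation:
Op 1 fold_right: fold axis v@8; visible region now rows[0,32) x cols[8,16) = 32x8
Op 2 fold_right: fold axis v@12; visible region now rows[0,32) x cols[12,16) = 32x4
Op 3 fold_left: fold axis v@14; visible region now rows[0,32) x cols[12,14) = 32x2
Op 4 cut(3, 0): punch at orig (3,12); cuts so far [(3, 12)]; region rows[0,32) x cols[12,14) = 32x2
Op 5 cut(5, 1): punch at orig (5,13); cuts so far [(3, 12), (5, 13)]; region rows[0,32) x cols[12,14) = 32x2
Op 6 cut(11, 0): punch at orig (11,12); cuts so far [(3, 12), (5, 13), (11, 12)]; region rows[0,32) x cols[12,14) = 32x2
Unfold 1 (reflect across v@14): 6 holes -> [(3, 12), (3, 15), (5, 13), (5, 14), (11, 12), (11, 15)]
Unfold 2 (reflect across v@12): 12 holes -> [(3, 8), (3, 11), (3, 12), (3, 15), (5, 9), (5, 10), (5, 13), (5, 14), (11, 8), (11, 11), (11, 12), (11, 15)]
Unfold 3 (reflect across v@8): 24 holes -> [(3, 0), (3, 3), (3, 4), (3, 7), (3, 8), (3, 11), (3, 12), (3, 15), (5, 1), (5, 2), (5, 5), (5, 6), (5, 9), (5, 10), (5, 13), (5, 14), (11, 0), (11, 3), (11, 4), (11, 7), (11, 8), (11, 11), (11, 12), (11, 15)]
Holes: [(3, 0), (3, 3), (3, 4), (3, 7), (3, 8), (3, 11), (3, 12), (3, 15), (5, 1), (5, 2), (5, 5), (5, 6), (5, 9), (5, 10), (5, 13), (5, 14), (11, 0), (11, 3), (11, 4), (11, 7), (11, 8), (11, 11), (11, 12), (11, 15)]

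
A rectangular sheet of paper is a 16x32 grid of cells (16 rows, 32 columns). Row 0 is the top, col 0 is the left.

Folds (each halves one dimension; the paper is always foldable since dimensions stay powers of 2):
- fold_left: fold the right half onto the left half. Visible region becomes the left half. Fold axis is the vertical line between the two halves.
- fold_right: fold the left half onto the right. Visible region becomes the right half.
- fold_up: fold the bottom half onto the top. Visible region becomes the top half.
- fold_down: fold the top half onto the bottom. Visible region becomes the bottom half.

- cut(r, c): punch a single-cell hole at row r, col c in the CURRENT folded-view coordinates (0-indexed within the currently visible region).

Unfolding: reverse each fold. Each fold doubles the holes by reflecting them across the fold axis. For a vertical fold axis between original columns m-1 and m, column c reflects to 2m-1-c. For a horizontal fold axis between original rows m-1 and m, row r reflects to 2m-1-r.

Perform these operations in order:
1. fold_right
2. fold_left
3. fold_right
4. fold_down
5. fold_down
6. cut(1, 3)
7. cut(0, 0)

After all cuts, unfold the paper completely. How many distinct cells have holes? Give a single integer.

Answer: 64

Derivation:
Op 1 fold_right: fold axis v@16; visible region now rows[0,16) x cols[16,32) = 16x16
Op 2 fold_left: fold axis v@24; visible region now rows[0,16) x cols[16,24) = 16x8
Op 3 fold_right: fold axis v@20; visible region now rows[0,16) x cols[20,24) = 16x4
Op 4 fold_down: fold axis h@8; visible region now rows[8,16) x cols[20,24) = 8x4
Op 5 fold_down: fold axis h@12; visible region now rows[12,16) x cols[20,24) = 4x4
Op 6 cut(1, 3): punch at orig (13,23); cuts so far [(13, 23)]; region rows[12,16) x cols[20,24) = 4x4
Op 7 cut(0, 0): punch at orig (12,20); cuts so far [(12, 20), (13, 23)]; region rows[12,16) x cols[20,24) = 4x4
Unfold 1 (reflect across h@12): 4 holes -> [(10, 23), (11, 20), (12, 20), (13, 23)]
Unfold 2 (reflect across h@8): 8 holes -> [(2, 23), (3, 20), (4, 20), (5, 23), (10, 23), (11, 20), (12, 20), (13, 23)]
Unfold 3 (reflect across v@20): 16 holes -> [(2, 16), (2, 23), (3, 19), (3, 20), (4, 19), (4, 20), (5, 16), (5, 23), (10, 16), (10, 23), (11, 19), (11, 20), (12, 19), (12, 20), (13, 16), (13, 23)]
Unfold 4 (reflect across v@24): 32 holes -> [(2, 16), (2, 23), (2, 24), (2, 31), (3, 19), (3, 20), (3, 27), (3, 28), (4, 19), (4, 20), (4, 27), (4, 28), (5, 16), (5, 23), (5, 24), (5, 31), (10, 16), (10, 23), (10, 24), (10, 31), (11, 19), (11, 20), (11, 27), (11, 28), (12, 19), (12, 20), (12, 27), (12, 28), (13, 16), (13, 23), (13, 24), (13, 31)]
Unfold 5 (reflect across v@16): 64 holes -> [(2, 0), (2, 7), (2, 8), (2, 15), (2, 16), (2, 23), (2, 24), (2, 31), (3, 3), (3, 4), (3, 11), (3, 12), (3, 19), (3, 20), (3, 27), (3, 28), (4, 3), (4, 4), (4, 11), (4, 12), (4, 19), (4, 20), (4, 27), (4, 28), (5, 0), (5, 7), (5, 8), (5, 15), (5, 16), (5, 23), (5, 24), (5, 31), (10, 0), (10, 7), (10, 8), (10, 15), (10, 16), (10, 23), (10, 24), (10, 31), (11, 3), (11, 4), (11, 11), (11, 12), (11, 19), (11, 20), (11, 27), (11, 28), (12, 3), (12, 4), (12, 11), (12, 12), (12, 19), (12, 20), (12, 27), (12, 28), (13, 0), (13, 7), (13, 8), (13, 15), (13, 16), (13, 23), (13, 24), (13, 31)]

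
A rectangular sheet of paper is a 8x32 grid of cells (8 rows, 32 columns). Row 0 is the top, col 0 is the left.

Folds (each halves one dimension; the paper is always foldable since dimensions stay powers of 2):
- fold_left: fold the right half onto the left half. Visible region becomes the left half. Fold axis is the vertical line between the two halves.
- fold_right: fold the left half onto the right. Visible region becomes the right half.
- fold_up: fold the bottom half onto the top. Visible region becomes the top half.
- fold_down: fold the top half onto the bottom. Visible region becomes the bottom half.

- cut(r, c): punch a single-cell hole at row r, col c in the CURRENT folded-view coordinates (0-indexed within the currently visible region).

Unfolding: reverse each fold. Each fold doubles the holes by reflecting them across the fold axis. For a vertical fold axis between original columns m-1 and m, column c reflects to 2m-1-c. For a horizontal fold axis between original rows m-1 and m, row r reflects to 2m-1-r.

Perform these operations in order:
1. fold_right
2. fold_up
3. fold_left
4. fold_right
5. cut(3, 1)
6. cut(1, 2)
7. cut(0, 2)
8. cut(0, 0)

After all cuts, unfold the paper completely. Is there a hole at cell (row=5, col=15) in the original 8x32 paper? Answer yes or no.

Op 1 fold_right: fold axis v@16; visible region now rows[0,8) x cols[16,32) = 8x16
Op 2 fold_up: fold axis h@4; visible region now rows[0,4) x cols[16,32) = 4x16
Op 3 fold_left: fold axis v@24; visible region now rows[0,4) x cols[16,24) = 4x8
Op 4 fold_right: fold axis v@20; visible region now rows[0,4) x cols[20,24) = 4x4
Op 5 cut(3, 1): punch at orig (3,21); cuts so far [(3, 21)]; region rows[0,4) x cols[20,24) = 4x4
Op 6 cut(1, 2): punch at orig (1,22); cuts so far [(1, 22), (3, 21)]; region rows[0,4) x cols[20,24) = 4x4
Op 7 cut(0, 2): punch at orig (0,22); cuts so far [(0, 22), (1, 22), (3, 21)]; region rows[0,4) x cols[20,24) = 4x4
Op 8 cut(0, 0): punch at orig (0,20); cuts so far [(0, 20), (0, 22), (1, 22), (3, 21)]; region rows[0,4) x cols[20,24) = 4x4
Unfold 1 (reflect across v@20): 8 holes -> [(0, 17), (0, 19), (0, 20), (0, 22), (1, 17), (1, 22), (3, 18), (3, 21)]
Unfold 2 (reflect across v@24): 16 holes -> [(0, 17), (0, 19), (0, 20), (0, 22), (0, 25), (0, 27), (0, 28), (0, 30), (1, 17), (1, 22), (1, 25), (1, 30), (3, 18), (3, 21), (3, 26), (3, 29)]
Unfold 3 (reflect across h@4): 32 holes -> [(0, 17), (0, 19), (0, 20), (0, 22), (0, 25), (0, 27), (0, 28), (0, 30), (1, 17), (1, 22), (1, 25), (1, 30), (3, 18), (3, 21), (3, 26), (3, 29), (4, 18), (4, 21), (4, 26), (4, 29), (6, 17), (6, 22), (6, 25), (6, 30), (7, 17), (7, 19), (7, 20), (7, 22), (7, 25), (7, 27), (7, 28), (7, 30)]
Unfold 4 (reflect across v@16): 64 holes -> [(0, 1), (0, 3), (0, 4), (0, 6), (0, 9), (0, 11), (0, 12), (0, 14), (0, 17), (0, 19), (0, 20), (0, 22), (0, 25), (0, 27), (0, 28), (0, 30), (1, 1), (1, 6), (1, 9), (1, 14), (1, 17), (1, 22), (1, 25), (1, 30), (3, 2), (3, 5), (3, 10), (3, 13), (3, 18), (3, 21), (3, 26), (3, 29), (4, 2), (4, 5), (4, 10), (4, 13), (4, 18), (4, 21), (4, 26), (4, 29), (6, 1), (6, 6), (6, 9), (6, 14), (6, 17), (6, 22), (6, 25), (6, 30), (7, 1), (7, 3), (7, 4), (7, 6), (7, 9), (7, 11), (7, 12), (7, 14), (7, 17), (7, 19), (7, 20), (7, 22), (7, 25), (7, 27), (7, 28), (7, 30)]
Holes: [(0, 1), (0, 3), (0, 4), (0, 6), (0, 9), (0, 11), (0, 12), (0, 14), (0, 17), (0, 19), (0, 20), (0, 22), (0, 25), (0, 27), (0, 28), (0, 30), (1, 1), (1, 6), (1, 9), (1, 14), (1, 17), (1, 22), (1, 25), (1, 30), (3, 2), (3, 5), (3, 10), (3, 13), (3, 18), (3, 21), (3, 26), (3, 29), (4, 2), (4, 5), (4, 10), (4, 13), (4, 18), (4, 21), (4, 26), (4, 29), (6, 1), (6, 6), (6, 9), (6, 14), (6, 17), (6, 22), (6, 25), (6, 30), (7, 1), (7, 3), (7, 4), (7, 6), (7, 9), (7, 11), (7, 12), (7, 14), (7, 17), (7, 19), (7, 20), (7, 22), (7, 25), (7, 27), (7, 28), (7, 30)]

Answer: no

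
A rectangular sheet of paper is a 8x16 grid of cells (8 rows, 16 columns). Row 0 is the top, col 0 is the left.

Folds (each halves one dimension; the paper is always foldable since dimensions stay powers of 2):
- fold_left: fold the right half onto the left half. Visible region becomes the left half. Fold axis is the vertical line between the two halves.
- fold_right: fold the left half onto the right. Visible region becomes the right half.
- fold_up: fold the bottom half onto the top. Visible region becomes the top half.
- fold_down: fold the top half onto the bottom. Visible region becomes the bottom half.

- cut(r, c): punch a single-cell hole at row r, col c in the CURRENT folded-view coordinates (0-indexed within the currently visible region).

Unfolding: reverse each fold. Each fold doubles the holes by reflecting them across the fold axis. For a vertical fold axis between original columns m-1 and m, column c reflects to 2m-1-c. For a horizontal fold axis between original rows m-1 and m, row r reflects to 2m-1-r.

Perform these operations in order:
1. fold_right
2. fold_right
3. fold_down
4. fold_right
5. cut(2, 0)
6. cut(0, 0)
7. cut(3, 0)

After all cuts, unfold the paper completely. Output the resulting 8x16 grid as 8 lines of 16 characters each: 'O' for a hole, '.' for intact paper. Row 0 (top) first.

Op 1 fold_right: fold axis v@8; visible region now rows[0,8) x cols[8,16) = 8x8
Op 2 fold_right: fold axis v@12; visible region now rows[0,8) x cols[12,16) = 8x4
Op 3 fold_down: fold axis h@4; visible region now rows[4,8) x cols[12,16) = 4x4
Op 4 fold_right: fold axis v@14; visible region now rows[4,8) x cols[14,16) = 4x2
Op 5 cut(2, 0): punch at orig (6,14); cuts so far [(6, 14)]; region rows[4,8) x cols[14,16) = 4x2
Op 6 cut(0, 0): punch at orig (4,14); cuts so far [(4, 14), (6, 14)]; region rows[4,8) x cols[14,16) = 4x2
Op 7 cut(3, 0): punch at orig (7,14); cuts so far [(4, 14), (6, 14), (7, 14)]; region rows[4,8) x cols[14,16) = 4x2
Unfold 1 (reflect across v@14): 6 holes -> [(4, 13), (4, 14), (6, 13), (6, 14), (7, 13), (7, 14)]
Unfold 2 (reflect across h@4): 12 holes -> [(0, 13), (0, 14), (1, 13), (1, 14), (3, 13), (3, 14), (4, 13), (4, 14), (6, 13), (6, 14), (7, 13), (7, 14)]
Unfold 3 (reflect across v@12): 24 holes -> [(0, 9), (0, 10), (0, 13), (0, 14), (1, 9), (1, 10), (1, 13), (1, 14), (3, 9), (3, 10), (3, 13), (3, 14), (4, 9), (4, 10), (4, 13), (4, 14), (6, 9), (6, 10), (6, 13), (6, 14), (7, 9), (7, 10), (7, 13), (7, 14)]
Unfold 4 (reflect across v@8): 48 holes -> [(0, 1), (0, 2), (0, 5), (0, 6), (0, 9), (0, 10), (0, 13), (0, 14), (1, 1), (1, 2), (1, 5), (1, 6), (1, 9), (1, 10), (1, 13), (1, 14), (3, 1), (3, 2), (3, 5), (3, 6), (3, 9), (3, 10), (3, 13), (3, 14), (4, 1), (4, 2), (4, 5), (4, 6), (4, 9), (4, 10), (4, 13), (4, 14), (6, 1), (6, 2), (6, 5), (6, 6), (6, 9), (6, 10), (6, 13), (6, 14), (7, 1), (7, 2), (7, 5), (7, 6), (7, 9), (7, 10), (7, 13), (7, 14)]

Answer: .OO..OO..OO..OO.
.OO..OO..OO..OO.
................
.OO..OO..OO..OO.
.OO..OO..OO..OO.
................
.OO..OO..OO..OO.
.OO..OO..OO..OO.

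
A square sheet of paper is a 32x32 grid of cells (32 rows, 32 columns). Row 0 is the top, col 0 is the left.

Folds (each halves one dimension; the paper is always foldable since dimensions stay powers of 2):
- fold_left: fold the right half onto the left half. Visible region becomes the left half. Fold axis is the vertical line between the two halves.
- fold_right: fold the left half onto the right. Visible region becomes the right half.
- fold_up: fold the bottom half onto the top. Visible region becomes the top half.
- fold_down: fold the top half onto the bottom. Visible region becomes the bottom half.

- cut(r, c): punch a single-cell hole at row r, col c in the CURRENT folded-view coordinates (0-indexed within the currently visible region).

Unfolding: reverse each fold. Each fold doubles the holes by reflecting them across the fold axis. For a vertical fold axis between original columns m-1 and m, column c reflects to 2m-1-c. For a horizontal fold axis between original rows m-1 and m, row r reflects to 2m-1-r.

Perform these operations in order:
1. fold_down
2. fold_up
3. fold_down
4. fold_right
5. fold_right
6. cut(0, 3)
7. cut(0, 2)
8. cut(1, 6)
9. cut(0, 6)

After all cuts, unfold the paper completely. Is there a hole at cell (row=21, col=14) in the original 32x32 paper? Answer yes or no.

Op 1 fold_down: fold axis h@16; visible region now rows[16,32) x cols[0,32) = 16x32
Op 2 fold_up: fold axis h@24; visible region now rows[16,24) x cols[0,32) = 8x32
Op 3 fold_down: fold axis h@20; visible region now rows[20,24) x cols[0,32) = 4x32
Op 4 fold_right: fold axis v@16; visible region now rows[20,24) x cols[16,32) = 4x16
Op 5 fold_right: fold axis v@24; visible region now rows[20,24) x cols[24,32) = 4x8
Op 6 cut(0, 3): punch at orig (20,27); cuts so far [(20, 27)]; region rows[20,24) x cols[24,32) = 4x8
Op 7 cut(0, 2): punch at orig (20,26); cuts so far [(20, 26), (20, 27)]; region rows[20,24) x cols[24,32) = 4x8
Op 8 cut(1, 6): punch at orig (21,30); cuts so far [(20, 26), (20, 27), (21, 30)]; region rows[20,24) x cols[24,32) = 4x8
Op 9 cut(0, 6): punch at orig (20,30); cuts so far [(20, 26), (20, 27), (20, 30), (21, 30)]; region rows[20,24) x cols[24,32) = 4x8
Unfold 1 (reflect across v@24): 8 holes -> [(20, 17), (20, 20), (20, 21), (20, 26), (20, 27), (20, 30), (21, 17), (21, 30)]
Unfold 2 (reflect across v@16): 16 holes -> [(20, 1), (20, 4), (20, 5), (20, 10), (20, 11), (20, 14), (20, 17), (20, 20), (20, 21), (20, 26), (20, 27), (20, 30), (21, 1), (21, 14), (21, 17), (21, 30)]
Unfold 3 (reflect across h@20): 32 holes -> [(18, 1), (18, 14), (18, 17), (18, 30), (19, 1), (19, 4), (19, 5), (19, 10), (19, 11), (19, 14), (19, 17), (19, 20), (19, 21), (19, 26), (19, 27), (19, 30), (20, 1), (20, 4), (20, 5), (20, 10), (20, 11), (20, 14), (20, 17), (20, 20), (20, 21), (20, 26), (20, 27), (20, 30), (21, 1), (21, 14), (21, 17), (21, 30)]
Unfold 4 (reflect across h@24): 64 holes -> [(18, 1), (18, 14), (18, 17), (18, 30), (19, 1), (19, 4), (19, 5), (19, 10), (19, 11), (19, 14), (19, 17), (19, 20), (19, 21), (19, 26), (19, 27), (19, 30), (20, 1), (20, 4), (20, 5), (20, 10), (20, 11), (20, 14), (20, 17), (20, 20), (20, 21), (20, 26), (20, 27), (20, 30), (21, 1), (21, 14), (21, 17), (21, 30), (26, 1), (26, 14), (26, 17), (26, 30), (27, 1), (27, 4), (27, 5), (27, 10), (27, 11), (27, 14), (27, 17), (27, 20), (27, 21), (27, 26), (27, 27), (27, 30), (28, 1), (28, 4), (28, 5), (28, 10), (28, 11), (28, 14), (28, 17), (28, 20), (28, 21), (28, 26), (28, 27), (28, 30), (29, 1), (29, 14), (29, 17), (29, 30)]
Unfold 5 (reflect across h@16): 128 holes -> [(2, 1), (2, 14), (2, 17), (2, 30), (3, 1), (3, 4), (3, 5), (3, 10), (3, 11), (3, 14), (3, 17), (3, 20), (3, 21), (3, 26), (3, 27), (3, 30), (4, 1), (4, 4), (4, 5), (4, 10), (4, 11), (4, 14), (4, 17), (4, 20), (4, 21), (4, 26), (4, 27), (4, 30), (5, 1), (5, 14), (5, 17), (5, 30), (10, 1), (10, 14), (10, 17), (10, 30), (11, 1), (11, 4), (11, 5), (11, 10), (11, 11), (11, 14), (11, 17), (11, 20), (11, 21), (11, 26), (11, 27), (11, 30), (12, 1), (12, 4), (12, 5), (12, 10), (12, 11), (12, 14), (12, 17), (12, 20), (12, 21), (12, 26), (12, 27), (12, 30), (13, 1), (13, 14), (13, 17), (13, 30), (18, 1), (18, 14), (18, 17), (18, 30), (19, 1), (19, 4), (19, 5), (19, 10), (19, 11), (19, 14), (19, 17), (19, 20), (19, 21), (19, 26), (19, 27), (19, 30), (20, 1), (20, 4), (20, 5), (20, 10), (20, 11), (20, 14), (20, 17), (20, 20), (20, 21), (20, 26), (20, 27), (20, 30), (21, 1), (21, 14), (21, 17), (21, 30), (26, 1), (26, 14), (26, 17), (26, 30), (27, 1), (27, 4), (27, 5), (27, 10), (27, 11), (27, 14), (27, 17), (27, 20), (27, 21), (27, 26), (27, 27), (27, 30), (28, 1), (28, 4), (28, 5), (28, 10), (28, 11), (28, 14), (28, 17), (28, 20), (28, 21), (28, 26), (28, 27), (28, 30), (29, 1), (29, 14), (29, 17), (29, 30)]
Holes: [(2, 1), (2, 14), (2, 17), (2, 30), (3, 1), (3, 4), (3, 5), (3, 10), (3, 11), (3, 14), (3, 17), (3, 20), (3, 21), (3, 26), (3, 27), (3, 30), (4, 1), (4, 4), (4, 5), (4, 10), (4, 11), (4, 14), (4, 17), (4, 20), (4, 21), (4, 26), (4, 27), (4, 30), (5, 1), (5, 14), (5, 17), (5, 30), (10, 1), (10, 14), (10, 17), (10, 30), (11, 1), (11, 4), (11, 5), (11, 10), (11, 11), (11, 14), (11, 17), (11, 20), (11, 21), (11, 26), (11, 27), (11, 30), (12, 1), (12, 4), (12, 5), (12, 10), (12, 11), (12, 14), (12, 17), (12, 20), (12, 21), (12, 26), (12, 27), (12, 30), (13, 1), (13, 14), (13, 17), (13, 30), (18, 1), (18, 14), (18, 17), (18, 30), (19, 1), (19, 4), (19, 5), (19, 10), (19, 11), (19, 14), (19, 17), (19, 20), (19, 21), (19, 26), (19, 27), (19, 30), (20, 1), (20, 4), (20, 5), (20, 10), (20, 11), (20, 14), (20, 17), (20, 20), (20, 21), (20, 26), (20, 27), (20, 30), (21, 1), (21, 14), (21, 17), (21, 30), (26, 1), (26, 14), (26, 17), (26, 30), (27, 1), (27, 4), (27, 5), (27, 10), (27, 11), (27, 14), (27, 17), (27, 20), (27, 21), (27, 26), (27, 27), (27, 30), (28, 1), (28, 4), (28, 5), (28, 10), (28, 11), (28, 14), (28, 17), (28, 20), (28, 21), (28, 26), (28, 27), (28, 30), (29, 1), (29, 14), (29, 17), (29, 30)]

Answer: yes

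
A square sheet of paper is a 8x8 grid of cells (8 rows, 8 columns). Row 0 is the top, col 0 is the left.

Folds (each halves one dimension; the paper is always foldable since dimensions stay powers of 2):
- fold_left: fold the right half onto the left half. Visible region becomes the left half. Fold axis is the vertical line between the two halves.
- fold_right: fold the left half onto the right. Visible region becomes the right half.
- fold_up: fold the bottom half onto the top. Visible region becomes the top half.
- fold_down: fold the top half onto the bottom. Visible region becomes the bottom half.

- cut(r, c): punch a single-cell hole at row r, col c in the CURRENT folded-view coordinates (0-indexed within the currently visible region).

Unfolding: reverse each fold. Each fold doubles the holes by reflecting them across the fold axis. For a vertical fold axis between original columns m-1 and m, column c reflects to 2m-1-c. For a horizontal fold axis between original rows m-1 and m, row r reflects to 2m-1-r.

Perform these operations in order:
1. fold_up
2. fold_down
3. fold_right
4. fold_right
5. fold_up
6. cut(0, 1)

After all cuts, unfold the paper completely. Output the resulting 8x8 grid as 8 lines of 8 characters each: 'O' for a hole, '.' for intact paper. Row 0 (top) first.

Answer: O..OO..O
O..OO..O
O..OO..O
O..OO..O
O..OO..O
O..OO..O
O..OO..O
O..OO..O

Derivation:
Op 1 fold_up: fold axis h@4; visible region now rows[0,4) x cols[0,8) = 4x8
Op 2 fold_down: fold axis h@2; visible region now rows[2,4) x cols[0,8) = 2x8
Op 3 fold_right: fold axis v@4; visible region now rows[2,4) x cols[4,8) = 2x4
Op 4 fold_right: fold axis v@6; visible region now rows[2,4) x cols[6,8) = 2x2
Op 5 fold_up: fold axis h@3; visible region now rows[2,3) x cols[6,8) = 1x2
Op 6 cut(0, 1): punch at orig (2,7); cuts so far [(2, 7)]; region rows[2,3) x cols[6,8) = 1x2
Unfold 1 (reflect across h@3): 2 holes -> [(2, 7), (3, 7)]
Unfold 2 (reflect across v@6): 4 holes -> [(2, 4), (2, 7), (3, 4), (3, 7)]
Unfold 3 (reflect across v@4): 8 holes -> [(2, 0), (2, 3), (2, 4), (2, 7), (3, 0), (3, 3), (3, 4), (3, 7)]
Unfold 4 (reflect across h@2): 16 holes -> [(0, 0), (0, 3), (0, 4), (0, 7), (1, 0), (1, 3), (1, 4), (1, 7), (2, 0), (2, 3), (2, 4), (2, 7), (3, 0), (3, 3), (3, 4), (3, 7)]
Unfold 5 (reflect across h@4): 32 holes -> [(0, 0), (0, 3), (0, 4), (0, 7), (1, 0), (1, 3), (1, 4), (1, 7), (2, 0), (2, 3), (2, 4), (2, 7), (3, 0), (3, 3), (3, 4), (3, 7), (4, 0), (4, 3), (4, 4), (4, 7), (5, 0), (5, 3), (5, 4), (5, 7), (6, 0), (6, 3), (6, 4), (6, 7), (7, 0), (7, 3), (7, 4), (7, 7)]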